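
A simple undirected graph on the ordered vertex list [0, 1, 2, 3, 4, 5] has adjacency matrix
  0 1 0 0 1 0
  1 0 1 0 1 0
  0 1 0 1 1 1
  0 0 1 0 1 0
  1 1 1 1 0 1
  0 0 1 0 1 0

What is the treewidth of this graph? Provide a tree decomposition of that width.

Treewidth 2.
One optimal decomposition is:
Bags: B1 = {1, 2, 4}  B2 = {0, 1, 4}  B3 = {2, 3, 4}  B4 = {2, 4, 5}
Tree: B1–B2, B1–B3, B3–B4

Every bag has size at most 3, so the width is 3 − 1 = 2 and tw(G) ≤ 2. On the other hand G contains the 3-clique {0, 1, 4}. A clique must lie in a single bag of any decomposition, so no decomposition can have width below 2. Combining the bounds, tw(G) = 2.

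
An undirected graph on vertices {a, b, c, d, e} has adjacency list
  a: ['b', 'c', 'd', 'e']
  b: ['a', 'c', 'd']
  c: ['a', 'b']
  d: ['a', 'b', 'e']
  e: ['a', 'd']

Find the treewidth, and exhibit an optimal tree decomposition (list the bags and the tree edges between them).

The largest bag has 3 vertices, giving width 2; this decomposition certifies tw(G) ≤ 2. Conversely, {a, d, e} is a clique of size 3, and the vertices of any clique must share a bag in every tree decomposition; so some bag has ≥ 3 vertices and tw(G) ≥ 2. Therefore the treewidth is 2.

Treewidth 2.
One such decomposition:
Bags: B1 = {a, b, c}  B2 = {a, b, d}  B3 = {a, d, e}
Tree: B1–B2, B2–B3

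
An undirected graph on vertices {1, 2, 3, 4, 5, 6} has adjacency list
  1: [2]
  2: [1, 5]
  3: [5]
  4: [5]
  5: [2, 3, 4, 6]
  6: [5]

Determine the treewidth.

A width-1 tree decomposition is:
Bags: B1 = {2, 5}  B2 = {3, 5}  B3 = {4, 5}  B4 = {5, 6}  B5 = {1, 2}
Tree: B1–B2, B2–B3, B1–B4, B1–B5
Each bag holds 2 vertices, so the decomposition has width 1, which upper-bounds the treewidth. Any graph with an edge has treewidth ≥ 1, and G has the edge 5–2. Combining the bounds, tw(G) = 1.

1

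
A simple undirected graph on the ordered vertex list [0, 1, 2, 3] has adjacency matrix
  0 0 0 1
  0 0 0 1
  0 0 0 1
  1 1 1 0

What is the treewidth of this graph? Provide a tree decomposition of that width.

Treewidth 1.
Bags: B1 = {0, 3}  B2 = {1, 3}  B3 = {2, 3}
Tree: B1–B2, B1–B3

The largest bag has 2 vertices, giving width 1; this decomposition certifies tw(G) ≤ 1. G has an edge, so its treewidth is at least 1. Hence tw(G) = 1 exactly.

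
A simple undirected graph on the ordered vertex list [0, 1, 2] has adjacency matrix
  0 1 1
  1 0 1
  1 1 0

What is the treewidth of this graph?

A width-2 tree decomposition is:
Bags: B1 = {0, 1, 2}
Tree: (single bag)
With just one bag of size 3, the width is 3 − 1 = 2, so tw(G) ≤ 2. Conversely, {0, 1, 2} is a clique of size 3, and the vertices of any clique must share a bag in every tree decomposition; so some bag has ≥ 3 vertices and tw(G) ≥ 2. The upper and lower bounds meet at 2, so that is the treewidth.

2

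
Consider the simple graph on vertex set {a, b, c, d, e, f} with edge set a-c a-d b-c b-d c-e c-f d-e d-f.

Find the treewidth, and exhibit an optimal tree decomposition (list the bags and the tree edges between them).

Each bag holds 3 vertices, so the decomposition has width 2, which upper-bounds the treewidth. For the lower bound, G contains the cycle d–a–c–e–d, so G is not a forest; only forests have treewidth ≤ 1, hence tw(G) ≥ 2. Therefore the treewidth is 2.

Treewidth 2.
One such decomposition:
Bags: B1 = {a, c, d}  B2 = {c, d, e}  B3 = {b, c, d}  B4 = {c, d, f}
Tree: B1–B2, B2–B3, B3–B4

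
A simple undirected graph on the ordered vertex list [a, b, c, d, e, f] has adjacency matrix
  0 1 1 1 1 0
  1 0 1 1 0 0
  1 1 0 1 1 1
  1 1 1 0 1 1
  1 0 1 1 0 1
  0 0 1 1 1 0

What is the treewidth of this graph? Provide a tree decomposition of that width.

Each bag holds 4 vertices, so the decomposition has width 3, which upper-bounds the treewidth. Conversely, {c, d, e, f} is a clique of size 4, and the vertices of any clique must share a bag in every tree decomposition; so some bag has ≥ 4 vertices and tw(G) ≥ 3. The upper and lower bounds meet at 3, so that is the treewidth.

Treewidth 3.
One such decomposition:
Bags: B1 = {a, c, d, e}  B2 = {a, b, c, d}  B3 = {c, d, e, f}
Tree: B1–B2, B1–B3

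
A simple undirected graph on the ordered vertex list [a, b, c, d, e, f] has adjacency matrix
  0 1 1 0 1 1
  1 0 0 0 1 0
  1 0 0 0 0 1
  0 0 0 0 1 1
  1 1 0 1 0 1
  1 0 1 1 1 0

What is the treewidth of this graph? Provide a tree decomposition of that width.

Treewidth 2.
Bags: B1 = {a, c, f}  B2 = {a, e, f}  B3 = {a, b, e}  B4 = {d, e, f}
Tree: B1–B2, B2–B3, B2–B4

The largest bag has 3 vertices, giving width 2; this decomposition certifies tw(G) ≤ 2. On the other hand G contains the 3-clique {d, e, f}. A clique must lie in a single bag of any decomposition, so no decomposition can have width below 2. The upper and lower bounds meet at 2, so that is the treewidth.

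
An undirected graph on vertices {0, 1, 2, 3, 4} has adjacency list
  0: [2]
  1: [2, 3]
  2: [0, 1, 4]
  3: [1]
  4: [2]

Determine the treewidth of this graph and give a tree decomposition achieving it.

Each bag holds 2 vertices, so the decomposition has width 1, which upper-bounds the treewidth. Any graph with an edge has treewidth ≥ 1, and G has the edge 1–3. Hence tw(G) = 1 exactly.

Treewidth 1.
Bags: B1 = {1, 3}  B2 = {1, 2}  B3 = {2, 4}  B4 = {0, 2}
Tree: B1–B2, B2–B3, B2–B4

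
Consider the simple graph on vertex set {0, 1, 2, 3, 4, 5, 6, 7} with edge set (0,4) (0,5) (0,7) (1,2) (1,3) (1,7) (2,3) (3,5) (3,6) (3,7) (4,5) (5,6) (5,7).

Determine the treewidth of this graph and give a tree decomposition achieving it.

Treewidth 2.
One optimal decomposition is:
Bags: B1 = {3, 5, 7}  B2 = {0, 5, 7}  B3 = {3, 5, 6}  B4 = {1, 3, 7}  B5 = {1, 2, 3}  B6 = {0, 4, 5}
Tree: B1–B2, B1–B3, B1–B4, B4–B5, B2–B6

Every bag has size at most 3, so the width is 3 − 1 = 2 and tw(G) ≤ 2. On the other hand G contains the 3-clique {0, 4, 5}. A clique must lie in a single bag of any decomposition, so no decomposition can have width below 2. Combining the bounds, tw(G) = 2.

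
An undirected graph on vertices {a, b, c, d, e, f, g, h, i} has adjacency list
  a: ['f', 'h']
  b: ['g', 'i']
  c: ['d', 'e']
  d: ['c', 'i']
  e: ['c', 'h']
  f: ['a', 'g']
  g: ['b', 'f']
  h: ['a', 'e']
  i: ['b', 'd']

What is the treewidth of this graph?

A width-2 tree decomposition is:
Bags: B1 = {b, f, g}  B2 = {a, b, f}  B3 = {a, b, h}  B4 = {b, e, h}  B5 = {b, c, e}  B6 = {b, c, d}  B7 = {b, d, i}
Tree: B1–B2, B2–B3, B3–B4, B4–B5, B5–B6, B6–B7
The largest bag has 3 vertices, giving width 2; this decomposition certifies tw(G) ≤ 2. The edges b–g–f–a–h–e–c–d–i–b form a cycle, so G is not a tree and its treewidth is at least 2. Combining the bounds, tw(G) = 2.

2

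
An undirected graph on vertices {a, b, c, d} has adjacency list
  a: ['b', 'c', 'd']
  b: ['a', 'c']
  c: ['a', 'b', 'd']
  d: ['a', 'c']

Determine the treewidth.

A width-2 tree decomposition is:
Bags: B1 = {a, b, c}  B2 = {a, c, d}
Tree: B1–B2
The largest bag has 3 vertices, giving width 2; this decomposition certifies tw(G) ≤ 2. On the other hand G contains the 3-clique {a, c, d}. A clique must lie in a single bag of any decomposition, so no decomposition can have width below 2. The upper and lower bounds meet at 2, so that is the treewidth.

2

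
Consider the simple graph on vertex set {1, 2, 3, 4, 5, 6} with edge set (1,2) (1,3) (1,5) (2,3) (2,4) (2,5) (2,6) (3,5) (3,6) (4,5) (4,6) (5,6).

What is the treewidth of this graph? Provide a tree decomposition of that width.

Treewidth 3.
One such decomposition:
Bags: B1 = {2, 3, 5, 6}  B2 = {2, 4, 5, 6}  B3 = {1, 2, 3, 5}
Tree: B1–B2, B1–B3

Every bag has size at most 4, so the width is 4 − 1 = 3 and tw(G) ≤ 3. On the other hand G contains the 4-clique {1, 2, 3, 5}. A clique must lie in a single bag of any decomposition, so no decomposition can have width below 3. Therefore the treewidth is 3.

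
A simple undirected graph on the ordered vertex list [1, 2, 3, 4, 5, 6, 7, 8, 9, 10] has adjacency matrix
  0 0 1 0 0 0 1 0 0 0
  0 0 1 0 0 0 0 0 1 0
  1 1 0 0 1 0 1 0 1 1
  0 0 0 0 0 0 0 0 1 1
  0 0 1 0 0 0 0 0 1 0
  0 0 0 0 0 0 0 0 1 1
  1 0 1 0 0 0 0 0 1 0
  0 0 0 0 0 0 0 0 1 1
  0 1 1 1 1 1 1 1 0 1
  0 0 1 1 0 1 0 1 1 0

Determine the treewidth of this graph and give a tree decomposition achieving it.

Treewidth 2.
Bags: B1 = {3, 9, 10}  B2 = {4, 9, 10}  B3 = {6, 9, 10}  B4 = {3, 7, 9}  B5 = {2, 3, 9}  B6 = {3, 5, 9}  B7 = {8, 9, 10}  B8 = {1, 3, 7}
Tree: B1–B2, B2–B3, B1–B4, B4–B5, B4–B6, B2–B7, B4–B8

Every bag has size at most 3, so the width is 3 − 1 = 2 and tw(G) ≤ 2. Conversely, {1, 3, 7} is a clique of size 3, and the vertices of any clique must share a bag in every tree decomposition; so some bag has ≥ 3 vertices and tw(G) ≥ 2. Combining the bounds, tw(G) = 2.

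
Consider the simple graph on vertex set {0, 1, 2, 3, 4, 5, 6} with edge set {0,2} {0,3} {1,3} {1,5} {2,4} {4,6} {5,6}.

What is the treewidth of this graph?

2

A width-2 tree decomposition is:
Bags: B1 = {0, 2, 4}  B2 = {0, 4, 6}  B3 = {0, 5, 6}  B4 = {0, 1, 5}  B5 = {0, 1, 3}
Tree: B1–B2, B2–B3, B3–B4, B4–B5
The largest bag has 3 vertices, giving width 2; this decomposition certifies tw(G) ≤ 2. The edges 0–2–4–6–5–1–3–0 form a cycle, so G is not a tree and its treewidth is at least 2. Hence tw(G) = 2 exactly.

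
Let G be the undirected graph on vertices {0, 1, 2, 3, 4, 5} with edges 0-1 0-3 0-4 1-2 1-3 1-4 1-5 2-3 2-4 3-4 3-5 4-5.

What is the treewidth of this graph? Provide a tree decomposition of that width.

Every bag has size at most 4, so the width is 4 − 1 = 3 and tw(G) ≤ 3. For the lower bound, the 4 vertices {0, 1, 3, 4} are pairwise adjacent, and any tree decomposition puts a clique entirely inside one bag — forcing width ≥ 3. Hence tw(G) = 3 exactly.

Treewidth 3.
One such decomposition:
Bags: B1 = {1, 3, 4, 5}  B2 = {1, 2, 3, 4}  B3 = {0, 1, 3, 4}
Tree: B1–B2, B1–B3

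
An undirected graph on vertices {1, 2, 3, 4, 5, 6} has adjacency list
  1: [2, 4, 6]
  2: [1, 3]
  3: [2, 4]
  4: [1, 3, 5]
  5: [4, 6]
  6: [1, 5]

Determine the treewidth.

A width-2 tree decomposition is:
Bags: B1 = {1, 2, 3}  B2 = {1, 3, 4}  B3 = {1, 4, 6}  B4 = {4, 5, 6}
Tree: B1–B2, B2–B3, B3–B4
Each bag holds 3 vertices, so the decomposition has width 2, which upper-bounds the treewidth. Since 2–3–4–1–2 is a cycle in G, G is not acyclic. Forests are exactly the graphs of treewidth ≤ 1, so tw(G) ≥ 2. Therefore the treewidth is 2.

2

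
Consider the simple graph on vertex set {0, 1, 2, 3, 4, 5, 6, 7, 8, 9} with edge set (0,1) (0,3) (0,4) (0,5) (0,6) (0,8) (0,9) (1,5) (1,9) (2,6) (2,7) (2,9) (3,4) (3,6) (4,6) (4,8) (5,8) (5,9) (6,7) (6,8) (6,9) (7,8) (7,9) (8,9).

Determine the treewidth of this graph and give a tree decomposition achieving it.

Each bag holds 4 vertices, so the decomposition has width 3, which upper-bounds the treewidth. For the lower bound, the 4 vertices {0, 1, 5, 9} are pairwise adjacent, and any tree decomposition puts a clique entirely inside one bag — forcing width ≥ 3. Combining the bounds, tw(G) = 3.

Treewidth 3.
One optimal decomposition is:
Bags: B1 = {6, 7, 8, 9}  B2 = {0, 6, 8, 9}  B3 = {2, 6, 7, 9}  B4 = {0, 5, 8, 9}  B5 = {0, 1, 5, 9}  B6 = {0, 4, 6, 8}  B7 = {0, 3, 4, 6}
Tree: B1–B2, B1–B3, B2–B4, B4–B5, B2–B6, B6–B7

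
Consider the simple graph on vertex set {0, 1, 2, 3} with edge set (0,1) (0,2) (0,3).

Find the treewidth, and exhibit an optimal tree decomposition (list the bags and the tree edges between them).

Treewidth 1.
One such decomposition:
Bags: B1 = {0, 2}  B2 = {0, 1}  B3 = {0, 3}
Tree: B1–B2, B1–B3

Each bag holds 2 vertices, so the decomposition has width 1, which upper-bounds the treewidth. Since G has at least one edge (e.g. 0–2), it is not an edgeless graph, so tw(G) ≥ 1. Hence tw(G) = 1 exactly.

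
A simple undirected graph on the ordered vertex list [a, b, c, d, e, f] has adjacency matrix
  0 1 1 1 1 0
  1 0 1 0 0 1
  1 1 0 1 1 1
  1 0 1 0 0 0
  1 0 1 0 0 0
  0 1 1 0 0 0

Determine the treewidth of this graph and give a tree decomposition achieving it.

Treewidth 2.
Bags: B1 = {a, b, c}  B2 = {b, c, f}  B3 = {a, c, d}  B4 = {a, c, e}
Tree: B1–B2, B1–B3, B1–B4

The largest bag has 3 vertices, giving width 2; this decomposition certifies tw(G) ≤ 2. For the lower bound, the 3 vertices {a, c, d} are pairwise adjacent, and any tree decomposition puts a clique entirely inside one bag — forcing width ≥ 2. Combining the bounds, tw(G) = 2.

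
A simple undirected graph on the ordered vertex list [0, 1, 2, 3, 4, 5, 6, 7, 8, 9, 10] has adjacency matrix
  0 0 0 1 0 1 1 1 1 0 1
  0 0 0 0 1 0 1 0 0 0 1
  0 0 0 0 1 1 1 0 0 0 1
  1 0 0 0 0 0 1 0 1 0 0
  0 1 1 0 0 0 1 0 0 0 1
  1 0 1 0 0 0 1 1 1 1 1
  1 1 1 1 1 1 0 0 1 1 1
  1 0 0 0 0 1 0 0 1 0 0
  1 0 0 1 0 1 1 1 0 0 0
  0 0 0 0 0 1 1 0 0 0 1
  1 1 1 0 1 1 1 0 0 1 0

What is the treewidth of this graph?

3

A width-3 tree decomposition is:
Bags: B1 = {0, 5, 6, 10}  B2 = {2, 5, 6, 10}  B3 = {2, 4, 6, 10}  B4 = {5, 6, 9, 10}  B5 = {0, 5, 6, 8}  B6 = {0, 5, 7, 8}  B7 = {1, 4, 6, 10}  B8 = {0, 3, 6, 8}
Tree: B1–B2, B2–B3, B1–B4, B1–B5, B5–B6, B3–B7, B5–B8
Every bag has size at most 4, so the width is 4 − 1 = 3 and tw(G) ≤ 3. For the lower bound, the 4 vertices {0, 3, 6, 8} are pairwise adjacent, and any tree decomposition puts a clique entirely inside one bag — forcing width ≥ 3. Therefore the treewidth is 3.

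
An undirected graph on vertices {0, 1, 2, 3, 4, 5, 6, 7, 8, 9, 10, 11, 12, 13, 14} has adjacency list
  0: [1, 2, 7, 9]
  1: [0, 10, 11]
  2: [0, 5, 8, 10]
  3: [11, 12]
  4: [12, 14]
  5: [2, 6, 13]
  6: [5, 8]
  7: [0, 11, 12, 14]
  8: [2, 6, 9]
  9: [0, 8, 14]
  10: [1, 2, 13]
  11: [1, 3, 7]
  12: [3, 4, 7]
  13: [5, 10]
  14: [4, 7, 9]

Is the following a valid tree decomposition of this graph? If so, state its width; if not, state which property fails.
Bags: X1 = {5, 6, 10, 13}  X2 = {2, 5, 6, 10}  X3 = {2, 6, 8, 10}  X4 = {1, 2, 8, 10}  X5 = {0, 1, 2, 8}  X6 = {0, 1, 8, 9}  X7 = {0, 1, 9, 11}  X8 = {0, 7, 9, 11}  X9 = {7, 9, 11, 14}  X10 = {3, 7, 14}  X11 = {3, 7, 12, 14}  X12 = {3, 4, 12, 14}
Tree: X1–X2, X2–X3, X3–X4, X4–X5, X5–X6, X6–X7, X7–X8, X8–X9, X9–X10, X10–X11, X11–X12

No — edge (11,3) lies in no bag.

A tree decomposition must satisfy three properties: every vertex lies in some bag; for every edge, both endpoints lie together in some bag; and for every vertex, the bags containing it form a connected subtree. Here edge (11,3) lies in no bag, so the decomposition is invalid.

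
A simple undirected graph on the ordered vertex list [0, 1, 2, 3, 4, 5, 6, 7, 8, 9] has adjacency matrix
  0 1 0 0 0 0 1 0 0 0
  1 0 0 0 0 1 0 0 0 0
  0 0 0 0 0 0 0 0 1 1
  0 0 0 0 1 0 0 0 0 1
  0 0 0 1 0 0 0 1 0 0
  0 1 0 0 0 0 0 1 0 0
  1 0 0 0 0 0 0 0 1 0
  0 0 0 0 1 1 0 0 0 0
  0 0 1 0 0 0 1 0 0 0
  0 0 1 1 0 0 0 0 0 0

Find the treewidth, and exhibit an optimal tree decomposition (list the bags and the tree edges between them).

Treewidth 2.
One optimal decomposition is:
Bags: B1 = {0, 1, 5}  B2 = {0, 5, 6}  B3 = {5, 6, 8}  B4 = {2, 5, 8}  B5 = {2, 5, 9}  B6 = {3, 5, 9}  B7 = {3, 4, 5}  B8 = {4, 5, 7}
Tree: B1–B2, B2–B3, B3–B4, B4–B5, B5–B6, B6–B7, B7–B8

Each bag holds 3 vertices, so the decomposition has width 2, which upper-bounds the treewidth. The edges 5–1–0–6–8–2–9–3–4–7–5 form a cycle, so G is not a tree and its treewidth is at least 2. The upper and lower bounds meet at 2, so that is the treewidth.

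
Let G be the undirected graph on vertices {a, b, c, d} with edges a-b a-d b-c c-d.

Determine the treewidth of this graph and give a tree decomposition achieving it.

Treewidth 2.
One optimal decomposition is:
Bags: B1 = {a, b, d}  B2 = {b, c, d}
Tree: B1–B2

Every bag has size at most 3, so the width is 3 − 1 = 2 and tw(G) ≤ 2. Since d–a–b–c–d is a cycle in G, G is not acyclic. Forests are exactly the graphs of treewidth ≤ 1, so tw(G) ≥ 2. The upper and lower bounds meet at 2, so that is the treewidth.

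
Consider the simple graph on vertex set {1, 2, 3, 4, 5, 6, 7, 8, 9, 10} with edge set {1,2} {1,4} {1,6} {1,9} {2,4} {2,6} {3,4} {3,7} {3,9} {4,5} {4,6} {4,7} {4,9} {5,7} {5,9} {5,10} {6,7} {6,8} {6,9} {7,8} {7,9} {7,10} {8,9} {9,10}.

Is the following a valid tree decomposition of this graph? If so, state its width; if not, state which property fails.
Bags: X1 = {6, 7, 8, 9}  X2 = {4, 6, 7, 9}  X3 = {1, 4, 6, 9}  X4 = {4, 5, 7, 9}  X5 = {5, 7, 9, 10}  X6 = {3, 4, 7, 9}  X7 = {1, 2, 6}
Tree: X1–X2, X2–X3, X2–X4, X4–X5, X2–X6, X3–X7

A tree decomposition must satisfy three properties: every vertex lies in some bag; for every edge, both endpoints lie together in some bag; and for every vertex, the bags containing it form a connected subtree. Here edge (4,2) lies in no bag, so the decomposition is invalid.

No — edge (4,2) lies in no bag.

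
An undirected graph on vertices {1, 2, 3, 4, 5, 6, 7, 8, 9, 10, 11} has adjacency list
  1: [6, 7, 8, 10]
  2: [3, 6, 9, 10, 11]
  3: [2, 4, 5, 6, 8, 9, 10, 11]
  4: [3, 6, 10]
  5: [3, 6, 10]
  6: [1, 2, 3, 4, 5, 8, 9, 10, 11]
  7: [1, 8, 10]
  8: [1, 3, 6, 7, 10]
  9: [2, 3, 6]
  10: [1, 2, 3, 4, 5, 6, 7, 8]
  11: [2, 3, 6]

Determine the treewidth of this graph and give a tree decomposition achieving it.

Treewidth 3.
One such decomposition:
Bags: B1 = {1, 6, 8, 10}  B2 = {3, 6, 8, 10}  B3 = {2, 3, 6, 10}  B4 = {2, 3, 6, 11}  B5 = {2, 3, 6, 9}  B6 = {1, 7, 8, 10}  B7 = {3, 5, 6, 10}  B8 = {3, 4, 6, 10}
Tree: B1–B2, B2–B3, B3–B4, B3–B5, B1–B6, B3–B7, B3–B8

Every bag has size at most 4, so the width is 4 − 1 = 3 and tw(G) ≤ 3. Conversely, {1, 6, 8, 10} is a clique of size 4, and the vertices of any clique must share a bag in every tree decomposition; so some bag has ≥ 4 vertices and tw(G) ≥ 3. Combining the bounds, tw(G) = 3.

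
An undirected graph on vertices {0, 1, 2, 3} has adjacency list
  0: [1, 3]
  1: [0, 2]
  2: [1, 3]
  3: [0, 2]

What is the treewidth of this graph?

2

A width-2 tree decomposition is:
Bags: B1 = {0, 2, 3}  B2 = {0, 1, 2}
Tree: B1–B2
Every bag has size at most 3, so the width is 3 − 1 = 2 and tw(G) ≤ 2. Since 0–3–2–1–0 is a cycle in G, G is not acyclic. Forests are exactly the graphs of treewidth ≤ 1, so tw(G) ≥ 2. The upper and lower bounds meet at 2, so that is the treewidth.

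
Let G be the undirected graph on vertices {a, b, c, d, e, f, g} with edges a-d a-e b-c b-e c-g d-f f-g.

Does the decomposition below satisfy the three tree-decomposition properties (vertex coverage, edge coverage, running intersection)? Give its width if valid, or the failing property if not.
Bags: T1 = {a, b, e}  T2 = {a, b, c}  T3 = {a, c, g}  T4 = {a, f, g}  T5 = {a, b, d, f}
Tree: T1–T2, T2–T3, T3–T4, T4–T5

No — bags containing vertex b are not connected in the tree.

A tree decomposition must satisfy three properties: every vertex lies in some bag; for every edge, both endpoints lie together in some bag; and for every vertex, the bags containing it form a connected subtree. Here bags containing vertex b are not connected in the tree, so the decomposition is invalid.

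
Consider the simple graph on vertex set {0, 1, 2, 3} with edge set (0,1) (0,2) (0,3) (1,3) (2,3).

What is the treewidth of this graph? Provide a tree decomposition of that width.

Treewidth 2.
One such decomposition:
Bags: B1 = {0, 2, 3}  B2 = {0, 1, 3}
Tree: B1–B2

Each bag holds 3 vertices, so the decomposition has width 2, which upper-bounds the treewidth. On the other hand G contains the 3-clique {0, 1, 3}. A clique must lie in a single bag of any decomposition, so no decomposition can have width below 2. Therefore the treewidth is 2.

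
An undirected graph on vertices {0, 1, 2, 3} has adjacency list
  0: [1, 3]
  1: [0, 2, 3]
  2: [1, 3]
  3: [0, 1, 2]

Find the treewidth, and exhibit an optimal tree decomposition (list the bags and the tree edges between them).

Treewidth 2.
One such decomposition:
Bags: B1 = {0, 1, 3}  B2 = {1, 2, 3}
Tree: B1–B2

Each bag holds 3 vertices, so the decomposition has width 2, which upper-bounds the treewidth. For the lower bound, the 3 vertices {0, 1, 3} are pairwise adjacent, and any tree decomposition puts a clique entirely inside one bag — forcing width ≥ 2. Combining the bounds, tw(G) = 2.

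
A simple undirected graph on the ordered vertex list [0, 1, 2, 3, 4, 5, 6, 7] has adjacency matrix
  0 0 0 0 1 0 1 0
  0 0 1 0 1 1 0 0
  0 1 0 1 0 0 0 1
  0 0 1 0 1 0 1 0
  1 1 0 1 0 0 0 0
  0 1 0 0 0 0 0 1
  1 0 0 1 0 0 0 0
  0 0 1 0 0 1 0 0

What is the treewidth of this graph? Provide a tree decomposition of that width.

Treewidth 2.
One optimal decomposition is:
Bags: B1 = {0, 4, 6}  B2 = {3, 4, 6}  B3 = {1, 3, 4}  B4 = {1, 2, 3}  B5 = {1, 2, 5}  B6 = {2, 5, 7}
Tree: B1–B2, B2–B3, B3–B4, B4–B5, B5–B6

The largest bag has 3 vertices, giving width 2; this decomposition certifies tw(G) ≤ 2. The edges 0–6–3–4–0 form a cycle, so G is not a tree and its treewidth is at least 2. Combining the bounds, tw(G) = 2.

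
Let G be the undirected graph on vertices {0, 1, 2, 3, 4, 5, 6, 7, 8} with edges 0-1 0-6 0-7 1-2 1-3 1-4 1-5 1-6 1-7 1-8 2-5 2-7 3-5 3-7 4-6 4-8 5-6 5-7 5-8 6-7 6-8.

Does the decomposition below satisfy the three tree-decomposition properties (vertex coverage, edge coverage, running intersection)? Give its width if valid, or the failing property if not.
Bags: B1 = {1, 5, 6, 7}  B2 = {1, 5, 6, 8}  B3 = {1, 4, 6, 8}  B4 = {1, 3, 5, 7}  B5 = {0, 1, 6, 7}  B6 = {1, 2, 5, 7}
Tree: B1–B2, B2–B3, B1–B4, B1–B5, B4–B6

Checking the three conditions: (i) the bags cover all of {0, 1, 2, 3, 4, 5, 6, 7, 8}; (ii) for each edge, some bag contains both endpoints; (iii) the bags containing any fixed vertex form a subtree. All hold, so the decomposition is valid with width 4 − 1 = 3.

Yes; width 3.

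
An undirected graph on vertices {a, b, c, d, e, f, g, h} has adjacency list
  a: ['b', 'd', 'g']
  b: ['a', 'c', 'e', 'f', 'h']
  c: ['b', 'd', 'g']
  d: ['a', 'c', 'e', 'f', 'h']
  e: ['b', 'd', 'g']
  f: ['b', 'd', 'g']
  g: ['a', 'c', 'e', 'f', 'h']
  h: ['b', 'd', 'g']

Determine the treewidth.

3

A width-3 tree decomposition is:
Bags: B1 = {b, d, g, h}  B2 = {b, d, e, g}  B3 = {b, d, f, g}  B4 = {a, b, d, g}  B5 = {b, c, d, g}
Tree: B1–B2, B2–B3, B3–B4, B4–B5
Each bag holds 4 vertices, so the decomposition has width 3, which upper-bounds the treewidth. For the lower bound: the 4 vertex sets {b,h}, {d,e}, {g}, {f} are disjoint, each induces a connected subgraph, and every pair is joined by at least one edge of G. Contracting each set to a single vertex therefore yields K_{4} as a minor, and since treewidth is minor-monotone, tw(G) ≥ tw(K_{4}) = 3. Combining the bounds, tw(G) = 3.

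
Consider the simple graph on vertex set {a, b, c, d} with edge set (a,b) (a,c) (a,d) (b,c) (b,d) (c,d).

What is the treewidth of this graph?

A width-3 tree decomposition is:
Bags: B1 = {a, b, c, d}
Tree: (single bag)
With just one bag of size 4, the width is 4 − 1 = 3, so tw(G) ≤ 3. For the lower bound, the 4 vertices {a, b, c, d} are pairwise adjacent, and any tree decomposition puts a clique entirely inside one bag — forcing width ≥ 3. Combining the bounds, tw(G) = 3.

3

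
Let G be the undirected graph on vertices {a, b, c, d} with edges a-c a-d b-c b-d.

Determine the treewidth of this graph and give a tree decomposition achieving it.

Each bag holds 3 vertices, so the decomposition has width 2, which upper-bounds the treewidth. For the lower bound, G contains the cycle c–b–d–a–c, so G is not a forest; only forests have treewidth ≤ 1, hence tw(G) ≥ 2. Combining the bounds, tw(G) = 2.

Treewidth 2.
One optimal decomposition is:
Bags: B1 = {b, c, d}  B2 = {a, c, d}
Tree: B1–B2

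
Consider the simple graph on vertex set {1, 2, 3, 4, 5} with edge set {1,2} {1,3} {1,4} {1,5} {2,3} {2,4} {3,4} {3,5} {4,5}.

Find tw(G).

3

A width-3 tree decomposition is:
Bags: B1 = {1, 2, 3, 4}  B2 = {1, 3, 4, 5}
Tree: B1–B2
The largest bag has 4 vertices, giving width 3; this decomposition certifies tw(G) ≤ 3. On the other hand G contains the 4-clique {1, 2, 3, 4}. A clique must lie in a single bag of any decomposition, so no decomposition can have width below 3. The upper and lower bounds meet at 3, so that is the treewidth.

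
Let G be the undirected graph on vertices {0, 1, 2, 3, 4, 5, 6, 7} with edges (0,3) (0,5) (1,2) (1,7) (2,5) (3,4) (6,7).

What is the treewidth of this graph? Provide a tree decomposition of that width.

Treewidth 1.
One such decomposition:
Bags: B1 = {3, 4}  B2 = {0, 3}  B3 = {0, 5}  B4 = {2, 5}  B5 = {1, 2}  B6 = {1, 7}  B7 = {6, 7}
Tree: B1–B2, B2–B3, B3–B4, B4–B5, B5–B6, B6–B7

Every bag has size at most 2, so the width is 2 − 1 = 1 and tw(G) ≤ 1. Since G has at least one edge (e.g. 4–3), it is not an edgeless graph, so tw(G) ≥ 1. The upper and lower bounds meet at 1, so that is the treewidth.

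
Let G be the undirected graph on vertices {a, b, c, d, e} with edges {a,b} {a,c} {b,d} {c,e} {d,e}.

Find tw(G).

2

A width-2 tree decomposition is:
Bags: B1 = {a, b, c}  B2 = {b, c, e}  B3 = {b, d, e}
Tree: B1–B2, B2–B3
Every bag has size at most 3, so the width is 3 − 1 = 2 and tw(G) ≤ 2. For the lower bound, G contains the cycle b–a–c–e–d–b, so G is not a forest; only forests have treewidth ≤ 1, hence tw(G) ≥ 2. The upper and lower bounds meet at 2, so that is the treewidth.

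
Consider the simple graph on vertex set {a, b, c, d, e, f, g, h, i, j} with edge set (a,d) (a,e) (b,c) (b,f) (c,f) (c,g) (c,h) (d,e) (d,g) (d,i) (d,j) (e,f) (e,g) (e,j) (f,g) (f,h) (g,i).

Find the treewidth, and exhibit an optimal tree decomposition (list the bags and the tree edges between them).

Treewidth 2.
One such decomposition:
Bags: B1 = {b, c, f}  B2 = {c, f, g}  B3 = {e, f, g}  B4 = {d, e, g}  B5 = {d, g, i}  B6 = {d, e, j}  B7 = {c, f, h}  B8 = {a, d, e}
Tree: B1–B2, B2–B3, B3–B4, B4–B5, B4–B6, B1–B7, B6–B8

Every bag has size at most 3, so the width is 3 − 1 = 2 and tw(G) ≤ 2. On the other hand G contains the 3-clique {d, e, g}. A clique must lie in a single bag of any decomposition, so no decomposition can have width below 2. Hence tw(G) = 2 exactly.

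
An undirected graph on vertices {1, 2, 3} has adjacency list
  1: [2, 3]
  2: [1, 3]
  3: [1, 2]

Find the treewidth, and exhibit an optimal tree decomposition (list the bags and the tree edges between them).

A single bag containing all 3 vertices is trivially a valid decomposition of width 2. Conversely, {1, 2, 3} is a clique of size 3, and the vertices of any clique must share a bag in every tree decomposition; so some bag has ≥ 3 vertices and tw(G) ≥ 2. Combining the bounds, tw(G) = 2.

Treewidth 2.
One optimal decomposition is:
Bags: B1 = {1, 2, 3}
Tree: (single bag)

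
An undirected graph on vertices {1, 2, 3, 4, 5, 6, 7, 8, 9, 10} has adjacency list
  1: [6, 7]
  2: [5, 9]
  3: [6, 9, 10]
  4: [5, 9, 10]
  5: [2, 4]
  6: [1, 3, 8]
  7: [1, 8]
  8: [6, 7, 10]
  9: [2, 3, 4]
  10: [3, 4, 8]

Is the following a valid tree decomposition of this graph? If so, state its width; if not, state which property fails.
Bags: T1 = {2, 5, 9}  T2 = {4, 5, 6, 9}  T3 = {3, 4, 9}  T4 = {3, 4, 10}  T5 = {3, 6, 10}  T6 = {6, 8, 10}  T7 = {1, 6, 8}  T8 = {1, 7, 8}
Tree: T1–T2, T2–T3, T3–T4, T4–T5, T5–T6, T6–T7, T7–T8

A tree decomposition must satisfy three properties: every vertex lies in some bag; for every edge, both endpoints lie together in some bag; and for every vertex, the bags containing it form a connected subtree. Here bags containing vertex 6 are not connected in the tree, so the decomposition is invalid.

No — bags containing vertex 6 are not connected in the tree.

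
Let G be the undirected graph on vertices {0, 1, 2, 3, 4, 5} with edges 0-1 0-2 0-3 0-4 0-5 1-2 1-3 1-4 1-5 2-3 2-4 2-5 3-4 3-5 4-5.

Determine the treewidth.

A width-5 tree decomposition is:
Bags: B1 = {0, 1, 2, 3, 4, 5}
Tree: (single bag)
A single bag containing all 6 vertices is trivially a valid decomposition of width 5. On the other hand G contains the 6-clique {0, 1, 2, 3, 4, 5}. A clique must lie in a single bag of any decomposition, so no decomposition can have width below 5. Hence tw(G) = 5 exactly.

5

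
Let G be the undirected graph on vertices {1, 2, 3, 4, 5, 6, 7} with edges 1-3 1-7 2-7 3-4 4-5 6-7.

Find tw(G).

1

A width-1 tree decomposition is:
Bags: B1 = {3, 4}  B2 = {4, 5}  B3 = {1, 3}  B4 = {1, 7}  B5 = {6, 7}  B6 = {2, 7}
Tree: B1–B2, B1–B3, B3–B4, B4–B5, B5–B6
Every bag has size at most 2, so the width is 2 − 1 = 1 and tw(G) ≤ 1. Since G has at least one edge (e.g. 3–4), it is not an edgeless graph, so tw(G) ≥ 1. Hence tw(G) = 1 exactly.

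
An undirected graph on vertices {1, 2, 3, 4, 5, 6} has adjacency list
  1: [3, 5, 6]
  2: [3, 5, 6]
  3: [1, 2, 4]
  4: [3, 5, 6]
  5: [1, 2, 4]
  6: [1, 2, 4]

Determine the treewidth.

A width-3 tree decomposition is:
Bags: B1 = {1, 2, 3, 4}  B2 = {1, 2, 4, 6}  B3 = {1, 2, 4, 5}
Tree: B1–B2, B2–B3
The largest bag has 4 vertices, giving width 3; this decomposition certifies tw(G) ≤ 3. For the lower bound: the 4 vertex sets {3,4}, {1,6}, {2}, {5} are disjoint, each induces a connected subgraph, and every pair is joined by at least one edge of G. Contracting each set to a single vertex therefore yields K_{4} as a minor, and since treewidth is minor-monotone, tw(G) ≥ tw(K_{4}) = 3. The upper and lower bounds meet at 3, so that is the treewidth.

3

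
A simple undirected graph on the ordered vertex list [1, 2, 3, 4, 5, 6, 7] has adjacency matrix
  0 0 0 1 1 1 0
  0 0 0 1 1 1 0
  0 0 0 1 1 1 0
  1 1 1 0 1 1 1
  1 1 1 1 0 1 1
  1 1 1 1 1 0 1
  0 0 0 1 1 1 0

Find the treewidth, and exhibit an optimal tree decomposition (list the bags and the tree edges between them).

Treewidth 3.
Bags: B1 = {4, 5, 6, 7}  B2 = {2, 4, 5, 6}  B3 = {1, 4, 5, 6}  B4 = {3, 4, 5, 6}
Tree: B1–B2, B1–B3, B3–B4

Every bag has size at most 4, so the width is 4 − 1 = 3 and tw(G) ≤ 3. For the lower bound, the 4 vertices {1, 4, 5, 6} are pairwise adjacent, and any tree decomposition puts a clique entirely inside one bag — forcing width ≥ 3. Therefore the treewidth is 3.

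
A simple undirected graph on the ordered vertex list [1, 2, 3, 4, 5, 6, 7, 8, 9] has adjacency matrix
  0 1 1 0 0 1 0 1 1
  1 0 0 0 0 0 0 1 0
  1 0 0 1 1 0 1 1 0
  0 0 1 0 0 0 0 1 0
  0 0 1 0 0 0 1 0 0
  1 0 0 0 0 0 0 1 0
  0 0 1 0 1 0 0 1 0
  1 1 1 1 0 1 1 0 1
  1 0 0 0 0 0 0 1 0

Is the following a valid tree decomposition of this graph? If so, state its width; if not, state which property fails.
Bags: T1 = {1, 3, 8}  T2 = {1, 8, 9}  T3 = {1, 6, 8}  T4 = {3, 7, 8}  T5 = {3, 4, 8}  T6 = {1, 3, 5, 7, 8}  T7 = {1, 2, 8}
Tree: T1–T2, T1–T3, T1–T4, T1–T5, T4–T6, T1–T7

No — bags containing vertex 1 are not connected in the tree.

A tree decomposition must satisfy three properties: every vertex lies in some bag; for every edge, both endpoints lie together in some bag; and for every vertex, the bags containing it form a connected subtree. Here bags containing vertex 1 are not connected in the tree, so the decomposition is invalid.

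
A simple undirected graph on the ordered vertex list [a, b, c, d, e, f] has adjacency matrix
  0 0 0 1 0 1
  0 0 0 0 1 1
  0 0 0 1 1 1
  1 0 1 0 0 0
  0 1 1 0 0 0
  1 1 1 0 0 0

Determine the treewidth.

A width-2 tree decomposition is:
Bags: B1 = {b, e, f}  B2 = {c, e, f}  B3 = {a, c, f}  B4 = {a, c, d}
Tree: B1–B2, B2–B3, B3–B4
Every bag has size at most 3, so the width is 3 − 1 = 2 and tw(G) ≤ 2. The edges b–e–c–f–b form a cycle, so G is not a tree and its treewidth is at least 2. Therefore the treewidth is 2.

2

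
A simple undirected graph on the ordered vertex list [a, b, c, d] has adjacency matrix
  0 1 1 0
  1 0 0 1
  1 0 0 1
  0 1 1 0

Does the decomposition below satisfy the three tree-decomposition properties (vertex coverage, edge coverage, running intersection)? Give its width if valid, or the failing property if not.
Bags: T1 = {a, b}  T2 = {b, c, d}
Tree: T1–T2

A tree decomposition must satisfy three properties: every vertex lies in some bag; for every edge, both endpoints lie together in some bag; and for every vertex, the bags containing it form a connected subtree. Here edge (c,a) lies in no bag, so the decomposition is invalid.

No — edge (c,a) lies in no bag.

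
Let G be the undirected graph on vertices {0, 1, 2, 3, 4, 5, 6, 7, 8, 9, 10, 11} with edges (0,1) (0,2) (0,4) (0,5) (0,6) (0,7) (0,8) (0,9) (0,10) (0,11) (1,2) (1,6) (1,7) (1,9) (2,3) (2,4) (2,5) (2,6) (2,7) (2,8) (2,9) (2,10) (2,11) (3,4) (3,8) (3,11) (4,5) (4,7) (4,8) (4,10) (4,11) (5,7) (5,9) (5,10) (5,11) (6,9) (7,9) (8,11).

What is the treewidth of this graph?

4

A width-4 tree decomposition is:
Bags: B1 = {0, 2, 4, 8, 11}  B2 = {2, 3, 4, 8, 11}  B3 = {0, 2, 4, 5, 11}  B4 = {0, 2, 4, 5, 7}  B5 = {0, 2, 5, 7, 9}  B6 = {0, 1, 2, 7, 9}  B7 = {0, 2, 4, 5, 10}  B8 = {0, 1, 2, 6, 9}
Tree: B1–B2, B1–B3, B3–B4, B4–B5, B5–B6, B4–B7, B6–B8
Every bag has size at most 5, so the width is 5 − 1 = 4 and tw(G) ≤ 4. For the lower bound, the 5 vertices {0, 1, 2, 6, 9} are pairwise adjacent, and any tree decomposition puts a clique entirely inside one bag — forcing width ≥ 4. Hence tw(G) = 4 exactly.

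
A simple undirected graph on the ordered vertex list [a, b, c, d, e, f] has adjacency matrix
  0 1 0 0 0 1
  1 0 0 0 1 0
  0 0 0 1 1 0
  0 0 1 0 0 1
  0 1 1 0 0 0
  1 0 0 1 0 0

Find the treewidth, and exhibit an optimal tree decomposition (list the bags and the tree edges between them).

Every bag has size at most 3, so the width is 3 − 1 = 2 and tw(G) ≤ 2. The edges e–c–d–f–a–b–e form a cycle, so G is not a tree and its treewidth is at least 2. Combining the bounds, tw(G) = 2.

Treewidth 2.
One optimal decomposition is:
Bags: B1 = {c, d, e}  B2 = {d, e, f}  B3 = {a, e, f}  B4 = {a, b, e}
Tree: B1–B2, B2–B3, B3–B4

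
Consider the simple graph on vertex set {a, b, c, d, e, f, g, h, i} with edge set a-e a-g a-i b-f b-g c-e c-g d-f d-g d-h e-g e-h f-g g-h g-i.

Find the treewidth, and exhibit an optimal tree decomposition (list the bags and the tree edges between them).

Treewidth 2.
One such decomposition:
Bags: B1 = {d, g, h}  B2 = {e, g, h}  B3 = {a, e, g}  B4 = {d, f, g}  B5 = {b, f, g}  B6 = {a, g, i}  B7 = {c, e, g}
Tree: B1–B2, B2–B3, B1–B4, B4–B5, B3–B6, B3–B7

Every bag has size at most 3, so the width is 3 − 1 = 2 and tw(G) ≤ 2. Conversely, {d, g, h} is a clique of size 3, and the vertices of any clique must share a bag in every tree decomposition; so some bag has ≥ 3 vertices and tw(G) ≥ 2. Therefore the treewidth is 2.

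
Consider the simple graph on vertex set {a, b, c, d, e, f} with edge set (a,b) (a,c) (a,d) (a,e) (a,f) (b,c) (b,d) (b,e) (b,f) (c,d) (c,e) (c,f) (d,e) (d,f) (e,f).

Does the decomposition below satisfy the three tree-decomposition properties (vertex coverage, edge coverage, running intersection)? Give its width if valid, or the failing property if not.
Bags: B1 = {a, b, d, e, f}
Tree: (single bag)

A tree decomposition must satisfy three properties: every vertex lies in some bag; for every edge, both endpoints lie together in some bag; and for every vertex, the bags containing it form a connected subtree. Here vertex c appears in no bag, so the decomposition is invalid.

No — vertex c appears in no bag.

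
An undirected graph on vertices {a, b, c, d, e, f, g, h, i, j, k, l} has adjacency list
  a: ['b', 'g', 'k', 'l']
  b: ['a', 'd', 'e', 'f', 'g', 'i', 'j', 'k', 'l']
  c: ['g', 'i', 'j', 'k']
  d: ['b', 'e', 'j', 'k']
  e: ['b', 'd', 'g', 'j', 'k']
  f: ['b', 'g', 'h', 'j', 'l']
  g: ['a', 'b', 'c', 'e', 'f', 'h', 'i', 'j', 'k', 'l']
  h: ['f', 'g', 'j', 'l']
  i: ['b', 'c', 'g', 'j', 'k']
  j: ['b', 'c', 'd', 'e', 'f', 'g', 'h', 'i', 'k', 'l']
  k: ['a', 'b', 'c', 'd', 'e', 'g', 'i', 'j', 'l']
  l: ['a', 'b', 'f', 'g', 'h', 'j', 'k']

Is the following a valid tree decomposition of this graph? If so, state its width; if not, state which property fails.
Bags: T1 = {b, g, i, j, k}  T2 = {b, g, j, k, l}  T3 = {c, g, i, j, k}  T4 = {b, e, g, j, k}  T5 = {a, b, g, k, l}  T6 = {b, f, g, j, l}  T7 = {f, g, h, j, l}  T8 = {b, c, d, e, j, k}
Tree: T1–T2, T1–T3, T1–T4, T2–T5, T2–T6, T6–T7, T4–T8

No — bags containing vertex c are not connected in the tree.

A tree decomposition must satisfy three properties: every vertex lies in some bag; for every edge, both endpoints lie together in some bag; and for every vertex, the bags containing it form a connected subtree. Here bags containing vertex c are not connected in the tree, so the decomposition is invalid.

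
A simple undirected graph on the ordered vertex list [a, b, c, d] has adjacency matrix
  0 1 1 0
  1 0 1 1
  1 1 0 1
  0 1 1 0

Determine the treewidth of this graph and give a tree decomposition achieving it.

Treewidth 2.
One such decomposition:
Bags: B1 = {a, b, c}  B2 = {b, c, d}
Tree: B1–B2

The largest bag has 3 vertices, giving width 2; this decomposition certifies tw(G) ≤ 2. Conversely, {b, c, d} is a clique of size 3, and the vertices of any clique must share a bag in every tree decomposition; so some bag has ≥ 3 vertices and tw(G) ≥ 2. Therefore the treewidth is 2.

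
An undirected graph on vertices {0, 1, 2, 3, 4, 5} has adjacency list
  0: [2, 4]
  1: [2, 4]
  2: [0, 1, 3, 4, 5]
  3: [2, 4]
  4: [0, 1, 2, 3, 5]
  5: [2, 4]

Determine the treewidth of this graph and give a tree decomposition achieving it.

Treewidth 2.
One optimal decomposition is:
Bags: B1 = {2, 3, 4}  B2 = {0, 2, 4}  B3 = {2, 4, 5}  B4 = {1, 2, 4}
Tree: B1–B2, B2–B3, B1–B4

Each bag holds 3 vertices, so the decomposition has width 2, which upper-bounds the treewidth. For the lower bound, the 3 vertices {0, 2, 4} are pairwise adjacent, and any tree decomposition puts a clique entirely inside one bag — forcing width ≥ 2. The upper and lower bounds meet at 2, so that is the treewidth.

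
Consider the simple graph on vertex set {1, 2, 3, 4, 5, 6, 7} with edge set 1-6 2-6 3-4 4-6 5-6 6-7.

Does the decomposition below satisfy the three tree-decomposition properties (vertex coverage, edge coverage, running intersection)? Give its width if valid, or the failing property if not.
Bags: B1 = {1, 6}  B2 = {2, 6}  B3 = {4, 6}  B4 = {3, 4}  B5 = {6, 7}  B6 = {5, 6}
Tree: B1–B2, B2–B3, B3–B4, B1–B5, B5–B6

Every vertex of G appears in some bag (union = {1, 2, 3, 4, 5, 6, 7}); every edge is covered by a bag; and for each vertex v the set of bags containing v is connected in the bag tree. The decomposition is therefore valid. The largest bag has 2 vertices, so the width is 1.

Yes; width 1.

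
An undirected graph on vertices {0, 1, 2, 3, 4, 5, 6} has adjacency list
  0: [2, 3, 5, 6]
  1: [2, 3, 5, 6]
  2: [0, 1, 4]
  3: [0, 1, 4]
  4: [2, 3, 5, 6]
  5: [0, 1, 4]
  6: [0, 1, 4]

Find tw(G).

A width-3 tree decomposition is:
Bags: B1 = {0, 1, 4, 6}  B2 = {0, 1, 4, 5}  B3 = {0, 1, 2, 4}  B4 = {0, 1, 3, 4}
Tree: B1–B2, B2–B3, B3–B4
The largest bag has 4 vertices, giving width 3; this decomposition certifies tw(G) ≤ 3. For the lower bound: the 4 vertex sets {1,6}, {0,5}, {4}, {2} are disjoint, each induces a connected subgraph, and every pair is joined by at least one edge of G. Contracting each set to a single vertex therefore yields K_{4} as a minor, and since treewidth is minor-monotone, tw(G) ≥ tw(K_{4}) = 3. Therefore the treewidth is 3.

3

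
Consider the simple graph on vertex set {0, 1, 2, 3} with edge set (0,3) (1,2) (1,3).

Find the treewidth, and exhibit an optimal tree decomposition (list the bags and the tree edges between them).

Each bag holds 2 vertices, so the decomposition has width 1, which upper-bounds the treewidth. Since G has at least one edge (e.g. 3–1), it is not an edgeless graph, so tw(G) ≥ 1. Therefore the treewidth is 1.

Treewidth 1.
One such decomposition:
Bags: B1 = {1, 3}  B2 = {1, 2}  B3 = {0, 3}
Tree: B1–B2, B1–B3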